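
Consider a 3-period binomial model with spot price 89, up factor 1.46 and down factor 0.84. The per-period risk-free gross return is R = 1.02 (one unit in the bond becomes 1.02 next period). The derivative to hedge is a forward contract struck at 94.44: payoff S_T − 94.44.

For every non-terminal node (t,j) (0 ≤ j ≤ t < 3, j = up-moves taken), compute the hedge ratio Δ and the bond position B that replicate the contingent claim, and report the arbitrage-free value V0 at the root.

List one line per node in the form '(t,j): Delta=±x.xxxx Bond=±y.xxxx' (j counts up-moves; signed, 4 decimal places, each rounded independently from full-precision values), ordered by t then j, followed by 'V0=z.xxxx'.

(0,0): Delta=1.0000 Bond=-88.9929
(1,0): Delta=1.0000 Bond=-90.7728
(1,1): Delta=1.0000 Bond=-90.7728
(2,0): Delta=1.0000 Bond=-92.5882
(2,1): Delta=1.0000 Bond=-92.5882
(2,2): Delta=1.0000 Bond=-92.5882
V0=0.0071

No-arbitrage ⇒ martingale measure with p* = (R−d)/(u−d) = 0.2903.
At expiry t=3: V(3,0)=-41.6893, V(3,1)=-2.7543, V(3,2)=64.9184, V(3,3)=182.5401
Node (2,0) S=62.7984: V=(p*·-2.7543+(1−p*)·-41.6893)/1.02=-29.7898; Δ=(-2.7543−-41.6893)/(91.6857−52.7507)=1.0000; B=V−Δ·S=-92.5882
Node (2,1) S=109.1496: V=(p*·64.9184+(1−p*)·-2.7543)/1.02=16.5614; Δ=(64.9184−-2.7543)/(159.3584−91.6857)=1.0000; B=V−Δ·S=-92.5882
Node (2,2) S=189.7124: V=(p*·182.5401+(1−p*)·64.9184)/1.02=97.1242; Δ=(182.5401−64.9184)/(276.9801−159.3584)=1.0000; B=V−Δ·S=-92.5882
Node (1,0) S=74.7600: V=(p*·16.5614+(1−p*)·-29.7898)/1.02=-16.0128; Δ=(16.5614−-29.7898)/(109.1496−62.7984)=1.0000; B=V−Δ·S=-90.7728
Node (1,1) S=129.9400: V=(p*·97.1242+(1−p*)·16.5614)/1.02=39.1672; Δ=(97.1242−16.5614)/(189.7124−109.1496)=1.0000; B=V−Δ·S=-90.7728
Node (0,0) S=89.0000: V=(p*·39.1672+(1−p*)·-16.0128)/1.02=0.0071; Δ=(39.1672−-16.0128)/(129.9400−74.7600)=1.0000; B=V−Δ·S=-88.9929
Each (Δ,B) replicates both successor values, so the strategy is self-financing and V0 is arbitrage-free.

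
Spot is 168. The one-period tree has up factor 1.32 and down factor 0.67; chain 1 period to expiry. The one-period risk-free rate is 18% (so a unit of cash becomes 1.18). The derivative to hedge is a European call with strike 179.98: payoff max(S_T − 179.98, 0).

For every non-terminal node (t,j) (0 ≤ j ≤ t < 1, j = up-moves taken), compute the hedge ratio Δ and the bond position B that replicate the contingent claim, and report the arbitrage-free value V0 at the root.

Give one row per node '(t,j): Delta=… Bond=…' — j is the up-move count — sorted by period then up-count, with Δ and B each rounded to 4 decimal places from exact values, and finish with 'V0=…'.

(0,0): Delta=0.3826 Bond=-36.4962
V0=27.7807

No-arbitrage ⇒ martingale measure with p* = (R−d)/(u−d) = 0.7846.
Payoff layer (t=1): V(1,0)=0.0000, V(1,1)=41.7800
Node (0,0) S=168.0000: V=(p*·41.7800+(1−p*)·0.0000)/1.18=27.7807; Δ=(41.7800−0.0000)/(221.7600−112.5600)=0.3826; B=V−Δ·S=-36.4962
Root portfolio cost Δ·168+B reproduces V0=27.7807.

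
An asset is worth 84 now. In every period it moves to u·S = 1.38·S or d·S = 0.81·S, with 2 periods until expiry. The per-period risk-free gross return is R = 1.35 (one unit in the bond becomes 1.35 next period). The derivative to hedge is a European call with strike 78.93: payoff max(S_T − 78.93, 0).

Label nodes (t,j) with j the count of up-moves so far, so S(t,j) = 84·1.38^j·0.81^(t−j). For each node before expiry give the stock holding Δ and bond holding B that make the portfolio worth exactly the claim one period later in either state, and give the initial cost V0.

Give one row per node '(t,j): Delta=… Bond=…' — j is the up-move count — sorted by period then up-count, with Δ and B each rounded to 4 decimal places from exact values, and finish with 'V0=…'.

(0,0): Delta=0.9806 Bond=-41.6434
(1,0): Delta=0.3859 Bond=-15.7528
(1,1): Delta=1.0000 Bond=-58.4667
V0=40.7276

Since d<R<u, set p* = (R−d)/(u−d) = 0.9474; price each node as the discounted p*-expectation of its children.
Terminal values V(2,·): V(2,0)=0.0000, V(2,1)=14.9652, V(2,2)=81.0396
Node (1,0) S=68.0400: V=(p*·14.9652+(1−p*)·0.0000)/1.35=10.5019; Δ=(14.9652−0.0000)/(93.8952−55.1124)=0.3859; B=V−Δ·S=-15.7528
Node (1,1) S=115.9200: V=(p*·81.0396+(1−p*)·14.9652)/1.35=57.4533; Δ=(81.0396−14.9652)/(159.9696−93.8952)=1.0000; B=V−Δ·S=-58.4667
Node (0,0) S=84.0000: V=(p*·57.4533+(1−p*)·10.5019)/1.35=40.7276; Δ=(57.4533−10.5019)/(115.9200−68.0400)=0.9806; B=V−Δ·S=-41.6434
Each (Δ,B) replicates both successor values, so the strategy is self-financing and V0 is arbitrage-free.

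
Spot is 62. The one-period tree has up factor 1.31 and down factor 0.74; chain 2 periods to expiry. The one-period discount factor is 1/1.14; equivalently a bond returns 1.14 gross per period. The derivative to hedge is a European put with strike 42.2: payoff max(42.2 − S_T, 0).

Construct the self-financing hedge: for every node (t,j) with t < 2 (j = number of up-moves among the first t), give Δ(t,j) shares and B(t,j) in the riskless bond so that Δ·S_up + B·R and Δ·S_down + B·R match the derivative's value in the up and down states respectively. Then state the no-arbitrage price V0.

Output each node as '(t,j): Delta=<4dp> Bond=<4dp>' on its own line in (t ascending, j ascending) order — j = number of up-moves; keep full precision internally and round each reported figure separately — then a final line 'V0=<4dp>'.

Under the risk-neutral measure, an up-move has probability p* = (R−d)/(u−d) = 0.7018 and values discount at R = 1.14.
Terminal values V(2,·): V(2,0)=8.2488, V(2,1)=0.0000, V(2,2)=0.0000
(1,0): S=45.8800. Δ = (V_up−V_dn)/(S_up−S_dn) = (0.0000−8.2488)/(60.1028−33.9512) = -0.3154. V = [p*·0.0000 + (1−p*)·8.2488]/1.14 = 2.1580. B = V − Δ·S = 16.6296.
(1,1): S=81.2200. Δ = (V_up−V_dn)/(S_up−S_dn) = (0.0000−0.0000)/(106.3982−60.1028) = 0.0000. V = [p*·0.0000 + (1−p*)·0.0000]/1.14 = 0.0000. B = V − Δ·S = 0.0000.
(0,0): S=62.0000. Δ = (V_up−V_dn)/(S_up−S_dn) = (0.0000−2.1580)/(81.2200−45.8800) = -0.0611. V = [p*·0.0000 + (1−p*)·2.1580]/1.14 = 0.5646. B = V − Δ·S = 4.3506.
Self-financing check: at every node Δ·S+B equals the discounted successor values.

(0,0): Delta=-0.0611 Bond=4.3506
(1,0): Delta=-0.3154 Bond=16.6296
(1,1): Delta=0.0000 Bond=0.0000
V0=0.5646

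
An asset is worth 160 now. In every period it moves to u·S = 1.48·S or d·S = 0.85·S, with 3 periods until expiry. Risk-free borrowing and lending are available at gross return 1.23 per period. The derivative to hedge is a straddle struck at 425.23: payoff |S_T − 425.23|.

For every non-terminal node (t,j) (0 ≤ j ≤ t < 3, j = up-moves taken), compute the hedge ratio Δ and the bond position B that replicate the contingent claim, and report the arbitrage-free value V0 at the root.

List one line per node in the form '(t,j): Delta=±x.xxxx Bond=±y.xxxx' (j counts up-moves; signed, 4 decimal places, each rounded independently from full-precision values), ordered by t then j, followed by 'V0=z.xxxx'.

(0,0): Delta=-0.5541 Bond=179.2069
(1,0): Delta=-1.0000 Bond=281.0695
(1,1): Delta=-0.3856 Bond=180.5265
(2,0): Delta=-1.0000 Bond=345.7154
(2,1): Delta=-1.0000 Bond=345.7154
(2,2): Delta=-0.1534 Bond=140.6872
V0=90.5539

The replicating-portfolio and risk-neutral prices coincide; use p* = (1.23−0.85)/(1.48−0.85) = 0.6032 for the latter.
At expiry t=3: V(3,0)=326.9700, V(3,1)=254.1420, V(3,2)=127.3356, V(3,3)=93.4567
(2,0): S=115.6000. Δ = (V_up−V_dn)/(S_up−S_dn) = (254.1420−326.9700)/(171.0880−98.2600) = -1.0000. V = [p*·254.1420 + (1−p*)·326.9700]/1.23 = 230.1154. B = V − Δ·S = 345.7154.
(2,1): S=201.2800. Δ = (V_up−V_dn)/(S_up−S_dn) = (127.3356−254.1420)/(297.8944−171.0880) = -1.0000. V = [p*·127.3356 + (1−p*)·254.1420]/1.23 = 144.4354. B = V − Δ·S = 345.7154.
(2,2): S=350.4640. Δ = (V_up−V_dn)/(S_up−S_dn) = (93.4567−127.3356)/(518.6867−297.8944) = -0.1534. V = [p*·93.4567 + (1−p*)·127.3356]/1.23 = 86.9112. B = V − Δ·S = 140.6872.
(1,0): S=136.0000. Δ = (V_up−V_dn)/(S_up−S_dn) = (144.4354−230.1154)/(201.2800−115.6000) = -1.0000. V = [p*·144.4354 + (1−p*)·230.1154]/1.23 = 145.0695. B = V − Δ·S = 281.0695.
(1,1): S=236.8000. Δ = (V_up−V_dn)/(S_up−S_dn) = (86.9112−144.4354)/(350.4640−201.2800) = -0.3856. V = [p*·86.9112 + (1−p*)·144.4354]/1.23 = 89.2181. B = V − Δ·S = 180.5265.
(0,0): S=160.0000. Δ = (V_up−V_dn)/(S_up−S_dn) = (89.2181−145.0695)/(236.8000−136.0000) = -0.5541. V = [p*·89.2181 + (1−p*)·145.0695]/1.23 = 90.5539. B = V − Δ·S = 179.2069.
Root portfolio cost Δ·160+B reproduces V0=90.5539.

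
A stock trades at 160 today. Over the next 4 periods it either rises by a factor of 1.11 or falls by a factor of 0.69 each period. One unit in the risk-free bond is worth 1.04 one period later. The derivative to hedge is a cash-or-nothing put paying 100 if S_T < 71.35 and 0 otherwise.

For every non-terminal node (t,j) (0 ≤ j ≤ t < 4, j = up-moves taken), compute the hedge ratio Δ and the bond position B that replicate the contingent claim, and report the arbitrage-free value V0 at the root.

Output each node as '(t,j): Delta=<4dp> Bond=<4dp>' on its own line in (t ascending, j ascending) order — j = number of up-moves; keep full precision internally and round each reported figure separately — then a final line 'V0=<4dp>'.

(0,0): Delta=-0.0919 Bond=16.0841
(1,0): Delta=-0.5539 Bond=67.7331
(1,1): Delta=-0.0344 Bond=6.5264
(2,0): Delta=-2.5045 Bond=219.0318
(2,1): Delta=-0.3114 Bond=40.7245
(2,2): Delta=0.0000 Bond=0.0000
(3,0): Delta=0.0000 Bond=96.1538
(3,1): Delta=-2.8159 Bond=254.1209
(3,2): Delta=0.0000 Bond=0.0000
(3,3): Delta=0.0000 Bond=0.0000
V0=1.3851

The replicating-portfolio and risk-neutral prices coincide; use p* = (1.04−0.69)/(1.11−0.69) = 0.8333 for the latter.
Terminal values V(4,·): V(4,0)=100.0000, V(4,1)=100.0000, V(4,2)=0.0000, V(4,3)=0.0000, V(4,4)=0.0000
Node (3,0) S=52.5614: V=(p*·100.0000+(1−p*)·100.0000)/1.04=96.1538; Δ=(100.0000−100.0000)/(58.3432−36.2674)=0.0000; B=V−Δ·S=96.1538
Node (3,1) S=84.5554: V=(p*·0.0000+(1−p*)·100.0000)/1.04=16.0256; Δ=(0.0000−100.0000)/(93.8564−58.3432)=-2.8159; B=V−Δ·S=254.1209
Node (3,2) S=136.0238: V=(p*·0.0000+(1−p*)·0.0000)/1.04=0.0000; Δ=(0.0000−0.0000)/(150.9865−93.8564)=0.0000; B=V−Δ·S=0.0000
Node (3,3) S=218.8210: V=(p*·0.0000+(1−p*)·0.0000)/1.04=0.0000; Δ=(0.0000−0.0000)/(242.8913−150.9865)=0.0000; B=V−Δ·S=0.0000
Node (2,0) S=76.1760: V=(p*·16.0256+(1−p*)·96.1538)/1.04=28.2503; Δ=(16.0256−96.1538)/(84.5554−52.5614)=-2.5045; B=V−Δ·S=219.0318
Node (2,1) S=122.5440: V=(p*·0.0000+(1−p*)·16.0256)/1.04=2.5682; Δ=(0.0000−16.0256)/(136.0238−84.5554)=-0.3114; B=V−Δ·S=40.7245
Node (2,2) S=197.1360: V=(p*·0.0000+(1−p*)·0.0000)/1.04=0.0000; Δ=(0.0000−0.0000)/(218.8210−136.0238)=0.0000; B=V−Δ·S=0.0000
Node (1,0) S=110.4000: V=(p*·2.5682+(1−p*)·28.2503)/1.04=6.5852; Δ=(2.5682−28.2503)/(122.5440−76.1760)=-0.5539; B=V−Δ·S=67.7331
Node (1,1) S=177.6000: V=(p*·0.0000+(1−p*)·2.5682)/1.04=0.4116; Δ=(0.0000−2.5682)/(197.1360−122.5440)=-0.0344; B=V−Δ·S=6.5264
Node (0,0) S=160.0000: V=(p*·0.4116+(1−p*)·6.5852)/1.04=1.3851; Δ=(0.4116−6.5852)/(177.6000−110.4000)=-0.0919; B=V−Δ·S=16.0841
Self-financing check: at every node Δ·S+B equals the discounted successor values.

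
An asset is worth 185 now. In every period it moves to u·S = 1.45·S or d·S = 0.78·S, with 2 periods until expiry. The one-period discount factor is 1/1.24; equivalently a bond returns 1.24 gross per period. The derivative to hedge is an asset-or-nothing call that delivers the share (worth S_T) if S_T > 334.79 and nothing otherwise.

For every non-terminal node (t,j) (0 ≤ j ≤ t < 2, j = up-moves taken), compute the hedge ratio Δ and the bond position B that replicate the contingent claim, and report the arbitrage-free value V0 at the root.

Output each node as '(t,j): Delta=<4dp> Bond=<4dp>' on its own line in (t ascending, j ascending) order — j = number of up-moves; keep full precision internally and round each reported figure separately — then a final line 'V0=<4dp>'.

(0,0): Delta=1.7375 Bond=-202.1935
(1,0): Delta=0.0000 Bond=0.0000
(1,1): Delta=2.1642 Bond=-365.1790
V0=119.2423

Under the risk-neutral measure, an up-move has probability p* = (R−d)/(u−d) = 0.6866 and values discount at R = 1.24.
At expiry t=2: V(2,0)=0.0000, V(2,1)=0.0000, V(2,2)=388.9625
Node (1,0) S=144.3000: V=(p*·0.0000+(1−p*)·0.0000)/1.24=0.0000; Δ=(0.0000−0.0000)/(209.2350−112.5540)=0.0000; B=V−Δ·S=0.0000
Node (1,1) S=268.2500: V=(p*·388.9625+(1−p*)·0.0000)/1.24=215.3620; Δ=(388.9625−0.0000)/(388.9625−209.2350)=2.1642; B=V−Δ·S=-365.1790
Node (0,0) S=185.0000: V=(p*·215.3620+(1−p*)·0.0000)/1.24=119.2423; Δ=(215.3620−0.0000)/(268.2500−144.3000)=1.7375; B=V−Δ·S=-202.1935
Each (Δ,B) replicates both successor values, so the strategy is self-financing and V0 is arbitrage-free.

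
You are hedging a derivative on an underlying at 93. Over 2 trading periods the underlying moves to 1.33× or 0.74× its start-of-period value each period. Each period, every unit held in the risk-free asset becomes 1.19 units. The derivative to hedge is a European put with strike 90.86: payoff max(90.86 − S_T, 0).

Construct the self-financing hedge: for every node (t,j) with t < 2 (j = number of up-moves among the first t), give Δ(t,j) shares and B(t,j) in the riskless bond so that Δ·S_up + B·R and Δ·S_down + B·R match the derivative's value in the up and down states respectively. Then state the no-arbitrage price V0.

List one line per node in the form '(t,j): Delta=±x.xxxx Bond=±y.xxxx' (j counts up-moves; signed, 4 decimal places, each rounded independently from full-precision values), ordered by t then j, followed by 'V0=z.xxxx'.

(0,0): Delta=-0.1451 Bond=15.0840
(1,0): Delta=-0.9835 Bond=75.6461
(1,1): Delta=0.0000 Bond=0.0000
V0=1.5878

Under the risk-neutral measure, an up-move has probability p* = (R−d)/(u−d) = 0.7627 and values discount at R = 1.19.
Payoff layer (t=2): V(2,0)=39.9332, V(2,1)=0.0000, V(2,2)=0.0000
  t=1,j=0: stock 68.8200 → up 91.5306 (V=0.0000), down 50.9268 (V=39.9332). Price 7.9628; hedge Δ=-0.9835, bond B=75.6461.
  t=1,j=1: stock 123.6900 → up 164.5077 (V=0.0000), down 91.5306 (V=0.0000). Price 0.0000; hedge Δ=0.0000, bond B=0.0000.
  t=0,j=0: stock 93.0000 → up 123.6900 (V=0.0000), down 68.8200 (V=7.9628). Price 1.5878; hedge Δ=-0.1451, bond B=15.0840.
Check: Δ(0,0)·S0 + B(0,0) = 1.5878 = V0.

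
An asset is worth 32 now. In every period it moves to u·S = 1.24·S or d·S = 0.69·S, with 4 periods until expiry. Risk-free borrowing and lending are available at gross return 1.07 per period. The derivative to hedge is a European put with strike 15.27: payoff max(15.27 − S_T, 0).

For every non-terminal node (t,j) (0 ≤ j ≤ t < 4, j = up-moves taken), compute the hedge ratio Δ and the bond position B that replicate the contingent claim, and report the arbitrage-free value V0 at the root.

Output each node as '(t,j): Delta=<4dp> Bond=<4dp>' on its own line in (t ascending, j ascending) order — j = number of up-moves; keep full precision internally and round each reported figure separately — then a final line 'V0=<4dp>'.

Under the risk-neutral measure, an up-move has probability p* = (R−d)/(u−d) = 0.6909 and values discount at R = 1.07.
At expiry t=4: V(4,0)=8.0165, V(4,1)=2.2348, V(4,2)=0.0000, V(4,3)=0.0000, V(4,4)=0.0000
Node (3,0) S=10.5123: V=(p*·2.2348+(1−p*)·8.0165)/1.07=3.7587; Δ=(2.2348−8.0165)/(13.0352−7.2535)=-1.0000; B=V−Δ·S=14.2710
Node (3,1) S=18.8916: V=(p*·0.0000+(1−p*)·2.2348)/1.07=0.6456; Δ=(0.0000−2.2348)/(23.4256−13.0352)=-0.2151; B=V−Δ·S=4.7088
Node (3,2) S=33.9502: V=(p*·0.0000+(1−p*)·0.0000)/1.07=0.0000; Δ=(0.0000−0.0000)/(42.0983−23.4256)=0.0000; B=V−Δ·S=0.0000
Node (3,3) S=61.0120: V=(p*·0.0000+(1−p*)·0.0000)/1.07=0.0000; Δ=(0.0000−0.0000)/(75.6548−42.0983)=0.0000; B=V−Δ·S=0.0000
Node (2,0) S=15.2352: V=(p*·0.6456+(1−p*)·3.7587)/1.07=1.5026; Δ=(0.6456−3.7587)/(18.8916−10.5123)=-0.3715; B=V−Δ·S=7.1630
Node (2,1) S=27.3792: V=(p*·0.0000+(1−p*)·0.6456)/1.07=0.1865; Δ=(0.0000−0.6456)/(33.9502−18.8916)=-0.0429; B=V−Δ·S=1.3602
Node (2,2) S=49.2032: V=(p*·0.0000+(1−p*)·0.0000)/1.07=0.0000; Δ=(0.0000−0.0000)/(61.0120−33.9502)=0.0000; B=V−Δ·S=0.0000
Node (1,0) S=22.0800: V=(p*·0.1865+(1−p*)·1.5026)/1.07=0.5545; Δ=(0.1865−1.5026)/(27.3792−15.2352)=-0.1084; B=V−Δ·S=2.9475
Node (1,1) S=39.6800: V=(p*·0.0000+(1−p*)·0.1865)/1.07=0.0539; Δ=(0.0000−0.1865)/(49.2032−27.3792)=-0.0085; B=V−Δ·S=0.3929
Node (0,0) S=32.0000: V=(p*·0.0539+(1−p*)·0.5545)/1.07=0.1950; Δ=(0.0539−0.5545)/(39.6800−22.0800)=-0.0284; B=V−Δ·S=1.1052
The time-0 hedge costs 0.1950, which is the no-arbitrage price.

(0,0): Delta=-0.0284 Bond=1.1052
(1,0): Delta=-0.1084 Bond=2.9475
(1,1): Delta=-0.0085 Bond=0.3929
(2,0): Delta=-0.3715 Bond=7.1630
(2,1): Delta=-0.0429 Bond=1.3602
(2,2): Delta=0.0000 Bond=0.0000
(3,0): Delta=-1.0000 Bond=14.2710
(3,1): Delta=-0.2151 Bond=4.7088
(3,2): Delta=0.0000 Bond=0.0000
(3,3): Delta=0.0000 Bond=0.0000
V0=0.1950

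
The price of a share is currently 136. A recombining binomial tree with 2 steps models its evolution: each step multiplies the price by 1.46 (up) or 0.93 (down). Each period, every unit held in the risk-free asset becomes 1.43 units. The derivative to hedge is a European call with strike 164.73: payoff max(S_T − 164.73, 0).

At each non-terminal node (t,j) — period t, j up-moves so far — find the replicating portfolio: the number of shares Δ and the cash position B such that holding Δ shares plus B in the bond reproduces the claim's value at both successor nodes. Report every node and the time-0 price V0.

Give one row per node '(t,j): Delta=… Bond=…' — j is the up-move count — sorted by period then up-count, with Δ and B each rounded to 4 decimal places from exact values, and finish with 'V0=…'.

(0,0): Delta=0.9741 Bond=-76.9648
(1,0): Delta=0.2973 Bond=-24.4566
(1,1): Delta=1.0000 Bond=-115.1958
V0=55.5173

No-arbitrage ⇒ martingale measure with p* = (R−d)/(u−d) = 0.9434.
Terminal payoffs: V(2,0)=0.0000, V(2,1)=19.9308, V(2,2)=125.1676
  t=1,j=0: stock 126.4800 → up 184.6608 (V=19.9308), down 117.6264 (V=0.0000). Price 13.1487; hedge Δ=0.2973, bond B=-24.4566.
  t=1,j=1: stock 198.5600 → up 289.8976 (V=125.1676), down 184.6608 (V=19.9308). Price 83.3642; hedge Δ=1.0000, bond B=-115.1958.
  t=0,j=0: stock 136.0000 → up 198.5600 (V=83.3642), down 126.4800 (V=13.1487). Price 55.5173; hedge Δ=0.9741, bond B=-76.9648.
Each (Δ,B) replicates both successor values, so the strategy is self-financing and V0 is arbitrage-free.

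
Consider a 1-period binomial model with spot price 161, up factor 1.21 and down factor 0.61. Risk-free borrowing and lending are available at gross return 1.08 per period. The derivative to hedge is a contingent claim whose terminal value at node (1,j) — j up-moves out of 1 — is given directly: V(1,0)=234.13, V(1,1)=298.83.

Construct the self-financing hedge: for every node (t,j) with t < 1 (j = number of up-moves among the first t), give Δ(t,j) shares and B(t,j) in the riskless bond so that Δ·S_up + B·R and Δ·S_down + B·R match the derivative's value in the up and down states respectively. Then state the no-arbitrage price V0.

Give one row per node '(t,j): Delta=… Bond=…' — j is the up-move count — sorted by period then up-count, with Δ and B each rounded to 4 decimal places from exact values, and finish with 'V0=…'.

(0,0): Delta=0.6698 Bond=155.8812
V0=263.7145

The replicating-portfolio and risk-neutral prices coincide; use p* = (1.08−0.61)/(1.21−0.61) = 0.7833 for the latter.
Payoff layer (t=1): V(1,0)=234.1300, V(1,1)=298.8300
  t=0,j=0: stock 161.0000 → up 194.8100 (V=298.8300), down 98.2100 (V=234.1300). Price 263.7145; hedge Δ=0.6698, bond B=155.8812.
The time-0 hedge costs 263.7145, which is the no-arbitrage price.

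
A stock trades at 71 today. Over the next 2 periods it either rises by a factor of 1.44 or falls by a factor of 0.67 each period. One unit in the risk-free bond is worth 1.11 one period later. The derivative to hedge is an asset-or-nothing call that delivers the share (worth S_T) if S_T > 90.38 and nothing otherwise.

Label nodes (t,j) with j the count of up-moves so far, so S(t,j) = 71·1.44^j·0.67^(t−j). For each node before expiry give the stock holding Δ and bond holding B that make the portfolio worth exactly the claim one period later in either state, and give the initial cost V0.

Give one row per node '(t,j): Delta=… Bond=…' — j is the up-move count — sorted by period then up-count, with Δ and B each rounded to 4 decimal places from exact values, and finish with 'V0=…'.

The replicating-portfolio and risk-neutral prices coincide; use p* = (1.11−0.67)/(1.44−0.67) = 0.5714 for the latter.
Terminal payoffs: V(2,0)=0.0000, V(2,1)=0.0000, V(2,2)=147.2256
(1,0): S=47.5700. Δ = (V_up−V_dn)/(S_up−S_dn) = (0.0000−0.0000)/(68.5008−31.8719) = 0.0000. V = [p*·0.0000 + (1−p*)·0.0000]/1.11 = 0.0000. B = V − Δ·S = 0.0000.
(1,1): S=102.2400. Δ = (V_up−V_dn)/(S_up−S_dn) = (147.2256−0.0000)/(147.2256−68.5008) = 1.8701. V = [p*·147.2256 + (1−p*)·0.0000]/1.11 = 75.7918. B = V − Δ·S = -115.4103.
(0,0): S=71.0000. Δ = (V_up−V_dn)/(S_up−S_dn) = (75.7918−0.0000)/(102.2400−47.5700) = 1.3864. V = [p*·75.7918 + (1−p*)·0.0000]/1.11 = 39.0177. B = V − Δ·S = -59.4133.
Root portfolio cost Δ·71+B reproduces V0=39.0177.

(0,0): Delta=1.3864 Bond=-59.4133
(1,0): Delta=0.0000 Bond=0.0000
(1,1): Delta=1.8701 Bond=-115.4103
V0=39.0177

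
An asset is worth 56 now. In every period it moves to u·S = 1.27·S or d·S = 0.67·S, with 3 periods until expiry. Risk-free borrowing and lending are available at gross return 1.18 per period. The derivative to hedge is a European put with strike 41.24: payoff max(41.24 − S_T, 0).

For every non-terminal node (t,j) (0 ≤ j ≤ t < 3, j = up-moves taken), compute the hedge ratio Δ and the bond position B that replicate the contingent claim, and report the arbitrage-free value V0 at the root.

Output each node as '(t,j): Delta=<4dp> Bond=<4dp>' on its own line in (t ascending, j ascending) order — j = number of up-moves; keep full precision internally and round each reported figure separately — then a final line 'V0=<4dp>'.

(0,0): Delta=-0.0580 Bond=3.6246
(1,0): Delta=-0.3832 Bond=16.4779
(1,1): Delta=-0.0277 Bond=2.1239
(2,0): Delta=-1.0000 Bond=34.9492
(2,1): Delta=-0.3258 Bond=16.7077
(2,2): Delta=0.0000 Bond=0.0000
V0=0.3754

Since d<R<u, set p* = (R−d)/(u−d) = 0.8500; price each node as the discounted p*-expectation of its children.
At expiry t=3: V(3,0)=24.3973, V(3,1)=9.3142, V(3,2)=0.0000, V(3,3)=0.0000
(2,0): S=25.1384. Δ = (V_up−V_dn)/(S_up−S_dn) = (9.3142−24.3973)/(31.9258−16.8427) = -1.0000. V = [p*·9.3142 + (1−p*)·24.3973]/1.18 = 9.8108. B = V − Δ·S = 34.9492.
(2,1): S=47.6504. Δ = (V_up−V_dn)/(S_up−S_dn) = (0.0000−9.3142)/(60.5160−31.9258) = -0.3258. V = [p*·0.0000 + (1−p*)·9.3142]/1.18 = 1.1840. B = V − Δ·S = 16.7077.
(2,2): S=90.3224. Δ = (V_up−V_dn)/(S_up−S_dn) = (0.0000−0.0000)/(114.7094−60.5160) = 0.0000. V = [p*·0.0000 + (1−p*)·0.0000]/1.18 = 0.0000. B = V − Δ·S = 0.0000.
(1,0): S=37.5200. Δ = (V_up−V_dn)/(S_up−S_dn) = (1.1840−9.8108)/(47.6504−25.1384) = -0.3832. V = [p*·1.1840 + (1−p*)·9.8108]/1.18 = 2.1000. B = V − Δ·S = 16.4779.
(1,1): S=71.1200. Δ = (V_up−V_dn)/(S_up−S_dn) = (0.0000−1.1840)/(90.3224−47.6504) = -0.0277. V = [p*·0.0000 + (1−p*)·1.1840]/1.18 = 0.1505. B = V − Δ·S = 2.1239.
(0,0): S=56.0000. Δ = (V_up−V_dn)/(S_up−S_dn) = (0.1505−2.1000)/(71.1200−37.5200) = -0.0580. V = [p*·0.1505 + (1−p*)·2.1000]/1.18 = 0.3754. B = V − Δ·S = 3.6246.
The time-0 hedge costs 0.3754, which is the no-arbitrage price.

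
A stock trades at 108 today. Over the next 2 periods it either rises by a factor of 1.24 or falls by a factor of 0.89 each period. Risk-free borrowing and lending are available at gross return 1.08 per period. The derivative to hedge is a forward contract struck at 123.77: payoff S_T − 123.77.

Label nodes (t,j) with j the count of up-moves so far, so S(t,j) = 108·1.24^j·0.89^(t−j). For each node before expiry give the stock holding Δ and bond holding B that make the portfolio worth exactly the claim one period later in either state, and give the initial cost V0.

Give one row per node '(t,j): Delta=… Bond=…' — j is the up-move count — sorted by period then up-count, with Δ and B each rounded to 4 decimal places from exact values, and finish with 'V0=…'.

(0,0): Delta=1.0000 Bond=-106.1128
(1,0): Delta=1.0000 Bond=-114.6019
(1,1): Delta=1.0000 Bond=-114.6019
V0=1.8872

Risk-neutral probability p* = (R−d)/(u−d) = (1.08−0.89)/(1.24−0.89) = 0.5429.
Terminal values V(2,·): V(2,0)=-38.2232, V(2,1)=-4.5812, V(2,2)=42.2908
(1,0): S=96.1200. Δ = (V_up−V_dn)/(S_up−S_dn) = (-4.5812−-38.2232)/(119.1888−85.5468) = 1.0000. V = [p*·-4.5812 + (1−p*)·-38.2232]/1.08 = -18.4819. B = V − Δ·S = -114.6019.
(1,1): S=133.9200. Δ = (V_up−V_dn)/(S_up−S_dn) = (42.2908−-4.5812)/(166.0608−119.1888) = 1.0000. V = [p*·42.2908 + (1−p*)·-4.5812]/1.08 = 19.3181. B = V − Δ·S = -114.6019.
(0,0): S=108.0000. Δ = (V_up−V_dn)/(S_up−S_dn) = (19.3181−-18.4819)/(133.9200−96.1200) = 1.0000. V = [p*·19.3181 + (1−p*)·-18.4819]/1.08 = 1.8872. B = V − Δ·S = -106.1128.
The time-0 hedge costs 1.8872, which is the no-arbitrage price.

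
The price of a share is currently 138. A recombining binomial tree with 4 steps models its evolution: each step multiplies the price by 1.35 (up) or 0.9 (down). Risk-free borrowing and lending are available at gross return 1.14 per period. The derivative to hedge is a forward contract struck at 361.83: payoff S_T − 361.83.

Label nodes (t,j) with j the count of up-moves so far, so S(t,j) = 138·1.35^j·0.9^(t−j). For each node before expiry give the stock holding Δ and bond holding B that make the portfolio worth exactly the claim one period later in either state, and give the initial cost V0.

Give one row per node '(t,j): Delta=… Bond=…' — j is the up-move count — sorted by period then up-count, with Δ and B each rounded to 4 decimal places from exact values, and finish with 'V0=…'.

Since d<R<u, set p* = (R−d)/(u−d) = 0.5333; price each node as the discounted p*-expectation of its children.
At expiry t=4: V(4,0)=-271.2882, V(4,1)=-226.0173, V(4,2)=-158.1109, V(4,3)=-56.2514, V(4,4)=96.5379
Node (3,0) S=100.6020: V=(p*·-226.0173+(1−p*)·-271.2882)/1.14=-216.7927; Δ=(-226.0173−-271.2882)/(135.8127−90.5418)=1.0000; B=V−Δ·S=-317.3947
Node (3,1) S=150.9030: V=(p*·-158.1109+(1−p*)·-226.0173)/1.14=-166.4917; Δ=(-158.1109−-226.0173)/(203.7191−135.8127)=1.0000; B=V−Δ·S=-317.3947
Node (3,2) S=226.3545: V=(p*·-56.2514+(1−p*)·-158.1109)/1.14=-91.0402; Δ=(-56.2514−-158.1109)/(305.5786−203.7191)=1.0000; B=V−Δ·S=-317.3947
Node (3,3) S=339.5318: V=(p*·96.5379+(1−p*)·-56.2514)/1.14=22.1370; Δ=(96.5379−-56.2514)/(458.3679−305.5786)=1.0000; B=V−Δ·S=-317.3947
Node (2,0) S=111.7800: V=(p*·-166.4917+(1−p*)·-216.7927)/1.14=-166.6364; Δ=(-166.4917−-216.7927)/(150.9030−100.6020)=1.0000; B=V−Δ·S=-278.4164
Node (2,1) S=167.6700: V=(p*·-91.0402+(1−p*)·-166.4917)/1.14=-110.7464; Δ=(-91.0402−-166.4917)/(226.3545−150.9030)=1.0000; B=V−Δ·S=-278.4164
Node (2,2) S=251.5050: V=(p*·22.1370+(1−p*)·-91.0402)/1.14=-26.9114; Δ=(22.1370−-91.0402)/(339.5318−226.3545)=1.0000; B=V−Δ·S=-278.4164
Node (1,0) S=124.2000: V=(p*·-110.7464+(1−p*)·-166.6364)/1.14=-120.0249; Δ=(-110.7464−-166.6364)/(167.6700−111.7800)=1.0000; B=V−Δ·S=-244.2249
Node (1,1) S=186.3000: V=(p*·-26.9114+(1−p*)·-110.7464)/1.14=-57.9249; Δ=(-26.9114−-110.7464)/(251.5050−167.6700)=1.0000; B=V−Δ·S=-244.2249
Node (0,0) S=138.0000: V=(p*·-57.9249+(1−p*)·-120.0249)/1.14=-76.2324; Δ=(-57.9249−-120.0249)/(186.3000−124.2000)=1.0000; B=V−Δ·S=-214.2324
Each (Δ,B) replicates both successor values, so the strategy is self-financing and V0 is arbitrage-free.

(0,0): Delta=1.0000 Bond=-214.2324
(1,0): Delta=1.0000 Bond=-244.2249
(1,1): Delta=1.0000 Bond=-244.2249
(2,0): Delta=1.0000 Bond=-278.4164
(2,1): Delta=1.0000 Bond=-278.4164
(2,2): Delta=1.0000 Bond=-278.4164
(3,0): Delta=1.0000 Bond=-317.3947
(3,1): Delta=1.0000 Bond=-317.3947
(3,2): Delta=1.0000 Bond=-317.3947
(3,3): Delta=1.0000 Bond=-317.3947
V0=-76.2324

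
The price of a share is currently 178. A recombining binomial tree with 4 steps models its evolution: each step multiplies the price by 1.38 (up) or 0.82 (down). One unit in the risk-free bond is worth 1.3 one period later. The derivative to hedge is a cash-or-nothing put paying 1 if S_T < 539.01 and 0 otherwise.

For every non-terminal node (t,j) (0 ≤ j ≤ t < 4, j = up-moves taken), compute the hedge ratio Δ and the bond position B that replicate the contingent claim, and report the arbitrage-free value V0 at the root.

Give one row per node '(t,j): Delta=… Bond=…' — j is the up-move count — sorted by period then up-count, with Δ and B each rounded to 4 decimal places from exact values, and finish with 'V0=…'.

(0,0): Delta=-0.0029 Bond=0.6730
(1,0): Delta=0.0000 Bond=0.4552
(1,1): Delta=-0.0032 Bond=0.9448
(2,0): Delta=0.0000 Bond=0.5917
(2,1): Delta=0.0000 Bond=0.5917
(2,2): Delta=-0.0035 Bond=1.3344
(3,0): Delta=0.0000 Bond=0.7692
(3,1): Delta=0.0000 Bond=0.7692
(3,2): Delta=0.0000 Bond=0.7692
(3,3): Delta=-0.0038 Bond=1.8956
V0=0.1611

Since d<R<u, set p* = (R−d)/(u−d) = 0.8571; price each node as the discounted p*-expectation of its children.
Payoff layer (t=4): V(4,0)=1.0000, V(4,1)=1.0000, V(4,2)=1.0000, V(4,3)=1.0000, V(4,4)=0.0000
Node (3,0) S=98.1435: V=(p*·1.0000+(1−p*)·1.0000)/1.3=0.7692; Δ=(1.0000−1.0000)/(135.4380−80.4777)=0.0000; B=V−Δ·S=0.7692
Node (3,1) S=165.1683: V=(p*·1.0000+(1−p*)·1.0000)/1.3=0.7692; Δ=(1.0000−1.0000)/(227.9323−135.4380)=0.0000; B=V−Δ·S=0.7692
Node (3,2) S=277.9662: V=(p*·1.0000+(1−p*)·1.0000)/1.3=0.7692; Δ=(1.0000−1.0000)/(383.5934−227.9323)=0.0000; B=V−Δ·S=0.7692
Node (3,3) S=467.7968: V=(p*·0.0000+(1−p*)·1.0000)/1.3=0.1099; Δ=(0.0000−1.0000)/(645.5596−383.5934)=-0.0038; B=V−Δ·S=1.8956
Node (2,0) S=119.6872: V=(p*·0.7692+(1−p*)·0.7692)/1.3=0.5917; Δ=(0.7692−0.7692)/(165.1683−98.1435)=0.0000; B=V−Δ·S=0.5917
Node (2,1) S=201.4248: V=(p*·0.7692+(1−p*)·0.7692)/1.3=0.5917; Δ=(0.7692−0.7692)/(277.9662−165.1683)=0.0000; B=V−Δ·S=0.5917
Node (2,2) S=338.9832: V=(p*·0.1099+(1−p*)·0.7692)/1.3=0.1570; Δ=(0.1099−0.7692)/(467.7968−277.9662)=-0.0035; B=V−Δ·S=1.3344
Node (1,0) S=145.9600: V=(p*·0.5917+(1−p*)·0.5917)/1.3=0.4552; Δ=(0.5917−0.5917)/(201.4248−119.6872)=0.0000; B=V−Δ·S=0.4552
Node (1,1) S=245.6400: V=(p*·0.1570+(1−p*)·0.5917)/1.3=0.1685; Δ=(0.1570−0.5917)/(338.9832−201.4248)=-0.0032; B=V−Δ·S=0.9448
Node (0,0) S=178.0000: V=(p*·0.1685+(1−p*)·0.4552)/1.3=0.1611; Δ=(0.1685−0.4552)/(245.6400−145.9600)=-0.0029; B=V−Δ·S=0.6730
Self-financing check: at every node Δ·S+B equals the discounted successor values.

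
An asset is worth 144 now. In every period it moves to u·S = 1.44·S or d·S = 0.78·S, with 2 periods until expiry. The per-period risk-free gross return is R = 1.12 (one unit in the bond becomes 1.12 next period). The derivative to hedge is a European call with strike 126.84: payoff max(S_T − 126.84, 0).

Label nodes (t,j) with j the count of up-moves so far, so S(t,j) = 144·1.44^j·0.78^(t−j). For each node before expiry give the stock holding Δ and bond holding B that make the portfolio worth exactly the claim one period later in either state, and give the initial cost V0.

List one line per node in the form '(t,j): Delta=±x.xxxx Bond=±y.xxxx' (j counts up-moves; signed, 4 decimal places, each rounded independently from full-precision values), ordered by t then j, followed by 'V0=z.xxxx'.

(0,0): Delta=0.8213 Bond=-68.0326
(1,0): Delta=0.4708 Bond=-36.8271
(1,1): Delta=1.0000 Bond=-113.2500
V0=50.2358

No-arbitrage ⇒ martingale measure with p* = (R−d)/(u−d) = 0.5152.
At expiry t=2: V(2,0)=0.0000, V(2,1)=34.9008, V(2,2)=171.7584
(1,0): S=112.3200. Δ = (V_up−V_dn)/(S_up−S_dn) = (34.9008−0.0000)/(161.7408−87.6096) = 0.4708. V = [p*·34.9008 + (1−p*)·0.0000]/1.12 = 16.0529. B = V − Δ·S = -36.8271.
(1,1): S=207.3600. Δ = (V_up−V_dn)/(S_up−S_dn) = (171.7584−34.9008)/(298.5984−161.7408) = 1.0000. V = [p*·171.7584 + (1−p*)·34.9008]/1.12 = 94.1100. B = V − Δ·S = -113.2500.
(0,0): S=144.0000. Δ = (V_up−V_dn)/(S_up−S_dn) = (94.1100−16.0529)/(207.3600−112.3200) = 0.8213. V = [p*·94.1100 + (1−p*)·16.0529]/1.12 = 50.2358. B = V − Δ·S = -68.0326.
The time-0 hedge costs 50.2358, which is the no-arbitrage price.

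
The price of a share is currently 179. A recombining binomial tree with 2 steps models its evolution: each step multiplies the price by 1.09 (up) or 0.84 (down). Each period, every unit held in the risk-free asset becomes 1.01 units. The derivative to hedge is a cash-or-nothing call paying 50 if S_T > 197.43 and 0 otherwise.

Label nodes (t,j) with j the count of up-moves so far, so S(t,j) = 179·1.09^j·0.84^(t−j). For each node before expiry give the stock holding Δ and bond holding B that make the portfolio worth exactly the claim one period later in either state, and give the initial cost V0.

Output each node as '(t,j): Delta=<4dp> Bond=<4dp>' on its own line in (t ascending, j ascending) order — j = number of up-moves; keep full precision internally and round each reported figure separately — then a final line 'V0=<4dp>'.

Risk-neutral probability p* = (R−d)/(u−d) = (1.01−0.84)/(1.09−0.84) = 0.6800.
Terminal payoffs: V(2,0)=0.0000, V(2,1)=0.0000, V(2,2)=50.0000
(1,0): S=150.3600. Δ = (V_up−V_dn)/(S_up−S_dn) = (0.0000−0.0000)/(163.8924−126.3024) = 0.0000. V = [p*·0.0000 + (1−p*)·0.0000]/1.01 = 0.0000. B = V − Δ·S = 0.0000.
(1,1): S=195.1100. Δ = (V_up−V_dn)/(S_up−S_dn) = (50.0000−0.0000)/(212.6699−163.8924) = 1.0251. V = [p*·50.0000 + (1−p*)·0.0000]/1.01 = 33.6634. B = V − Δ·S = -166.3366.
(0,0): S=179.0000. Δ = (V_up−V_dn)/(S_up−S_dn) = (33.6634−0.0000)/(195.1100−150.3600) = 0.7523. V = [p*·33.6634 + (1−p*)·0.0000]/1.01 = 22.6644. B = V − Δ·S = -111.9890.
The time-0 hedge costs 22.6644, which is the no-arbitrage price.

(0,0): Delta=0.7523 Bond=-111.9890
(1,0): Delta=0.0000 Bond=0.0000
(1,1): Delta=1.0251 Bond=-166.3366
V0=22.6644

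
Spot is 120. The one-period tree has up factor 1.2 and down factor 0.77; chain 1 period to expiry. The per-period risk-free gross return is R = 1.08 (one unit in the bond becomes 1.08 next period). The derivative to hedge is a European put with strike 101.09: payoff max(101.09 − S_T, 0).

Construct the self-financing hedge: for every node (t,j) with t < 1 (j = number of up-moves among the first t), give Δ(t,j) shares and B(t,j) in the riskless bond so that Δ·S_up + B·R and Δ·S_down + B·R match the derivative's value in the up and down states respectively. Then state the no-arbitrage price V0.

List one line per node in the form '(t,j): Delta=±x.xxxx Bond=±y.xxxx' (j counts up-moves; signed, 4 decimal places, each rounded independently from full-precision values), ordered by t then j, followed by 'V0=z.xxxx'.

(0,0): Delta=-0.1684 Bond=22.4548
V0=2.2455

Under the risk-neutral measure, an up-move has probability p* = (R−d)/(u−d) = 0.7209 and values discount at R = 1.08.
Payoff layer (t=1): V(1,0)=8.6900, V(1,1)=0.0000
(0,0): S=120.0000. Δ = (V_up−V_dn)/(S_up−S_dn) = (0.0000−8.6900)/(144.0000−92.4000) = -0.1684. V = [p*·0.0000 + (1−p*)·8.6900]/1.08 = 2.2455. B = V − Δ·S = 22.4548.
Root portfolio cost Δ·120+B reproduces V0=2.2455.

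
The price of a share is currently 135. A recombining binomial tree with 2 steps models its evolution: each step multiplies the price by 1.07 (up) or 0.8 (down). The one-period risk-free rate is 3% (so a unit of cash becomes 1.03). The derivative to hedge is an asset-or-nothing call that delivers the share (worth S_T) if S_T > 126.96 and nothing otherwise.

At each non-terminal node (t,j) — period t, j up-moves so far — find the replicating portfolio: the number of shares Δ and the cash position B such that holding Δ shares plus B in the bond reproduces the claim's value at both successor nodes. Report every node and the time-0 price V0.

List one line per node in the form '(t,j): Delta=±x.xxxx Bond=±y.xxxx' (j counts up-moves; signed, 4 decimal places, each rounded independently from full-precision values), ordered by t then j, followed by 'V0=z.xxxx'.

(0,0): Delta=3.5070 Bond=-367.7199
(1,0): Delta=0.0000 Bond=0.0000
(1,1): Delta=3.9630 Bond=-444.6214
V0=105.7195

Risk-neutral probability p* = (R−d)/(u−d) = (1.03−0.8)/(1.07−0.8) = 0.8519.
Payoff layer (t=2): V(2,0)=0.0000, V(2,1)=0.0000, V(2,2)=154.5615
  t=1,j=0: stock 108.0000 → up 115.5600 (V=0.0000), down 86.4000 (V=0.0000). Price 0.0000; hedge Δ=0.0000, bond B=0.0000.
  t=1,j=1: stock 144.4500 → up 154.5615 (V=154.5615), down 115.5600 (V=0.0000). Price 127.8286; hedge Δ=3.9630, bond B=-444.6214.
  t=0,j=0: stock 135.0000 → up 144.4500 (V=127.8286), down 108.0000 (V=0.0000). Price 105.7195; hedge Δ=3.5070, bond B=-367.7199.
The time-0 hedge costs 105.7195, which is the no-arbitrage price.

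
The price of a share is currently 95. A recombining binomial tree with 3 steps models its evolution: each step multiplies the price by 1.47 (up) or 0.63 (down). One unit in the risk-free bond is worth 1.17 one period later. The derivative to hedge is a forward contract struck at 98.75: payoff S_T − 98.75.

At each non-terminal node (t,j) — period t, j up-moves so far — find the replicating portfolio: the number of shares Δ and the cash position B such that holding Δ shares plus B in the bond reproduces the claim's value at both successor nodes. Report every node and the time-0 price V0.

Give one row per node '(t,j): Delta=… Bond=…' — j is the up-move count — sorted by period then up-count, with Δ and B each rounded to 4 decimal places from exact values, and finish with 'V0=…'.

No-arbitrage ⇒ martingale measure with p* = (R−d)/(u−d) = 0.6429.
Terminal payoffs: V(3,0)=-74.9955, V(3,1)=-43.3229, V(3,2)=30.5799, V(3,3)=203.0197
  t=2,j=0: stock 37.7055 → up 55.4271 (V=-43.3229), down 23.7545 (V=-74.9955). Price -46.6962; hedge Δ=1.0000, bond B=-84.4017.
  t=2,j=1: stock 87.9795 → up 129.3299 (V=30.5799), down 55.4271 (V=-43.3229). Price 3.5778; hedge Δ=1.0000, bond B=-84.4017.
  t=2,j=2: stock 205.2855 → up 301.7697 (V=203.0197), down 129.3299 (V=30.5799). Price 120.8838; hedge Δ=1.0000, bond B=-84.4017.
  t=1,j=0: stock 59.8500 → up 87.9795 (V=3.5778), down 37.7055 (V=-46.6962). Price -12.2882; hedge Δ=1.0000, bond B=-72.1382.
  t=1,j=1: stock 139.6500 → up 205.2855 (V=120.8838), down 87.9795 (V=3.5778). Price 67.5118; hedge Δ=1.0000, bond B=-72.1382.
  t=0,j=0: stock 95.0000 → up 139.6500 (V=67.5118), down 59.8500 (V=-12.2882). Price 33.3434; hedge Δ=1.0000, bond B=-61.6566.
Each (Δ,B) replicates both successor values, so the strategy is self-financing and V0 is arbitrage-free.

(0,0): Delta=1.0000 Bond=-61.6566
(1,0): Delta=1.0000 Bond=-72.1382
(1,1): Delta=1.0000 Bond=-72.1382
(2,0): Delta=1.0000 Bond=-84.4017
(2,1): Delta=1.0000 Bond=-84.4017
(2,2): Delta=1.0000 Bond=-84.4017
V0=33.3434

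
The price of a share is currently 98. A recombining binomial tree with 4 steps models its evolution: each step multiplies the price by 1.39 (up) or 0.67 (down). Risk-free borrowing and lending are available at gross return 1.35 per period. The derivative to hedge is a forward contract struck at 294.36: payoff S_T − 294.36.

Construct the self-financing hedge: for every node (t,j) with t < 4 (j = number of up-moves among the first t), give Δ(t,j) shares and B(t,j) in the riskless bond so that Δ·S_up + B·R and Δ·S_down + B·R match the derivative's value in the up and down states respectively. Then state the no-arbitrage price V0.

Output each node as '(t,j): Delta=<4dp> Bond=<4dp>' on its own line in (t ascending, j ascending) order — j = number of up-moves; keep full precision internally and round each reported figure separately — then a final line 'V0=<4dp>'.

(0,0): Delta=1.0000 Bond=-88.6224
(1,0): Delta=1.0000 Bond=-119.6403
(1,1): Delta=1.0000 Bond=-119.6403
(2,0): Delta=1.0000 Bond=-161.5144
(2,1): Delta=1.0000 Bond=-161.5144
(2,2): Delta=1.0000 Bond=-161.5144
(3,0): Delta=1.0000 Bond=-218.0444
(3,1): Delta=1.0000 Bond=-218.0444
(3,2): Delta=1.0000 Bond=-218.0444
(3,3): Delta=1.0000 Bond=-218.0444
V0=9.3776

No-arbitrage ⇒ martingale measure with p* = (R−d)/(u−d) = 0.9444.
Terminal payoffs: V(4,0)=-274.6119, V(4,1)=-253.3901, V(4,2)=-209.3627, V(4,3)=-118.0223, V(4,4)=71.4750
  t=3,j=0: stock 29.4748 → up 40.9699 (V=-253.3901), down 19.7481 (V=-274.6119). Price -188.5697; hedge Δ=1.0000, bond B=-218.0444.
  t=3,j=1: stock 61.1492 → up 84.9973 (V=-209.3627), down 40.9699 (V=-253.3901). Price -156.8953; hedge Δ=1.0000, bond B=-218.0444.
  t=3,j=2: stock 126.8617 → up 176.3377 (V=-118.0223), down 84.9973 (V=-209.3627). Price -91.1828; hedge Δ=1.0000, bond B=-218.0444.
  t=3,j=3: stock 263.1907 → up 365.8350 (V=71.4750), down 176.3377 (V=-118.0223). Price 45.1462; hedge Δ=1.0000, bond B=-218.0444.
  t=2,j=0: stock 43.9922 → up 61.1492 (V=-156.8953), down 29.4748 (V=-188.5697). Price -117.5222; hedge Δ=1.0000, bond B=-161.5144.
  t=2,j=1: stock 91.2674 → up 126.8617 (V=-91.1828), down 61.1492 (V=-156.8953). Price -70.2470; hedge Δ=1.0000, bond B=-161.5144.
  t=2,j=2: stock 189.3458 → up 263.1907 (V=45.1462), down 126.8617 (V=-91.1828). Price 27.8314; hedge Δ=1.0000, bond B=-161.5144.
  t=1,j=0: stock 65.6600 → up 91.2674 (V=-70.2470), down 43.9922 (V=-117.5222). Price -53.9803; hedge Δ=1.0000, bond B=-119.6403.
  t=1,j=1: stock 136.2200 → up 189.3458 (V=27.8314), down 91.2674 (V=-70.2470). Price 16.5797; hedge Δ=1.0000, bond B=-119.6403.
  t=0,j=0: stock 98.0000 → up 136.2200 (V=16.5797), down 65.6600 (V=-53.9803). Price 9.3776; hedge Δ=1.0000, bond B=-88.6224.
Check: Δ(0,0)·S0 + B(0,0) = 9.3776 = V0.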